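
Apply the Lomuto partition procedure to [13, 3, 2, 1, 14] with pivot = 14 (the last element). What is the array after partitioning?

Lomuto partition with pivot = 14:

Initial array: [13, 3, 2, 1, 14]

arr[0]=13 <= 14: swap with position 0, array becomes [13, 3, 2, 1, 14]
arr[1]=3 <= 14: swap with position 1, array becomes [13, 3, 2, 1, 14]
arr[2]=2 <= 14: swap with position 2, array becomes [13, 3, 2, 1, 14]
arr[3]=1 <= 14: swap with position 3, array becomes [13, 3, 2, 1, 14]

Place pivot at position 4: [13, 3, 2, 1, 14]
Pivot position: 4

After partitioning with pivot 14, the array becomes [13, 3, 2, 1, 14]. The pivot is placed at index 4. All elements to the left of the pivot are <= 14, and all elements to the right are > 14.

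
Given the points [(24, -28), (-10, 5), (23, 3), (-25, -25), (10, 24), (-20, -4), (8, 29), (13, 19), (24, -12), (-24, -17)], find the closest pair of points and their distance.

Computing all pairwise distances among 10 points:

d((24, -28), (-10, 5)) = 47.3814
d((24, -28), (23, 3)) = 31.0161
d((24, -28), (-25, -25)) = 49.0918
d((24, -28), (10, 24)) = 53.8516
d((24, -28), (-20, -4)) = 50.1199
d((24, -28), (8, 29)) = 59.203
d((24, -28), (13, 19)) = 48.2701
d((24, -28), (24, -12)) = 16.0
d((24, -28), (-24, -17)) = 49.2443
d((-10, 5), (23, 3)) = 33.0606
d((-10, 5), (-25, -25)) = 33.541
d((-10, 5), (10, 24)) = 27.5862
d((-10, 5), (-20, -4)) = 13.4536
d((-10, 5), (8, 29)) = 30.0
d((-10, 5), (13, 19)) = 26.9258
d((-10, 5), (24, -12)) = 38.0132
d((-10, 5), (-24, -17)) = 26.0768
d((23, 3), (-25, -25)) = 55.5698
d((23, 3), (10, 24)) = 24.6982
d((23, 3), (-20, -4)) = 43.566
d((23, 3), (8, 29)) = 30.0167
d((23, 3), (13, 19)) = 18.868
d((23, 3), (24, -12)) = 15.0333
d((23, 3), (-24, -17)) = 51.0784
d((-25, -25), (10, 24)) = 60.2163
d((-25, -25), (-20, -4)) = 21.587
d((-25, -25), (8, 29)) = 63.2851
d((-25, -25), (13, 19)) = 58.1378
d((-25, -25), (24, -12)) = 50.6952
d((-25, -25), (-24, -17)) = 8.0623
d((10, 24), (-20, -4)) = 41.0366
d((10, 24), (8, 29)) = 5.3852 <-- minimum
d((10, 24), (13, 19)) = 5.831
d((10, 24), (24, -12)) = 38.6264
d((10, 24), (-24, -17)) = 53.2635
d((-20, -4), (8, 29)) = 43.2782
d((-20, -4), (13, 19)) = 40.2244
d((-20, -4), (24, -12)) = 44.7214
d((-20, -4), (-24, -17)) = 13.6015
d((8, 29), (13, 19)) = 11.1803
d((8, 29), (24, -12)) = 44.0114
d((8, 29), (-24, -17)) = 56.0357
d((13, 19), (24, -12)) = 32.8938
d((13, 19), (-24, -17)) = 51.6236
d((24, -12), (-24, -17)) = 48.2597

Closest pair: (10, 24) and (8, 29) with distance 5.3852

The closest pair is (10, 24) and (8, 29) with Euclidean distance 5.3852. For 10 points, brute-force pairwise comparison is shown above. For large n, the divide-and-conquer algorithm (sort by x, recurse on halves, check the dividing strip) achieves O(n log n).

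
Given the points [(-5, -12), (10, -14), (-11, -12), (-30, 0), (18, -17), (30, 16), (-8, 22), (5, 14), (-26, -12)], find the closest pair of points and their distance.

Computing all pairwise distances among 9 points:

d((-5, -12), (10, -14)) = 15.1327
d((-5, -12), (-11, -12)) = 6.0 <-- minimum
d((-5, -12), (-30, 0)) = 27.7308
d((-5, -12), (18, -17)) = 23.5372
d((-5, -12), (30, 16)) = 44.8219
d((-5, -12), (-8, 22)) = 34.1321
d((-5, -12), (5, 14)) = 27.8568
d((-5, -12), (-26, -12)) = 21.0
d((10, -14), (-11, -12)) = 21.095
d((10, -14), (-30, 0)) = 42.3792
d((10, -14), (18, -17)) = 8.544
d((10, -14), (30, 16)) = 36.0555
d((10, -14), (-8, 22)) = 40.2492
d((10, -14), (5, 14)) = 28.4429
d((10, -14), (-26, -12)) = 36.0555
d((-11, -12), (-30, 0)) = 22.4722
d((-11, -12), (18, -17)) = 29.4279
d((-11, -12), (30, 16)) = 49.6488
d((-11, -12), (-8, 22)) = 34.1321
d((-11, -12), (5, 14)) = 30.5287
d((-11, -12), (-26, -12)) = 15.0
d((-30, 0), (18, -17)) = 50.9215
d((-30, 0), (30, 16)) = 62.0967
d((-30, 0), (-8, 22)) = 31.1127
d((-30, 0), (5, 14)) = 37.6962
d((-30, 0), (-26, -12)) = 12.6491
d((18, -17), (30, 16)) = 35.1141
d((18, -17), (-8, 22)) = 46.8722
d((18, -17), (5, 14)) = 33.6155
d((18, -17), (-26, -12)) = 44.2832
d((30, 16), (-8, 22)) = 38.4708
d((30, 16), (5, 14)) = 25.0799
d((30, 16), (-26, -12)) = 62.6099
d((-8, 22), (5, 14)) = 15.2643
d((-8, 22), (-26, -12)) = 38.4708
d((5, 14), (-26, -12)) = 40.4599

Closest pair: (-5, -12) and (-11, -12) with distance 6.0

The closest pair is (-5, -12) and (-11, -12) with Euclidean distance 6.0. For 9 points, brute-force pairwise comparison is shown above. For large n, the divide-and-conquer algorithm (sort by x, recurse on halves, check the dividing strip) achieves O(n log n).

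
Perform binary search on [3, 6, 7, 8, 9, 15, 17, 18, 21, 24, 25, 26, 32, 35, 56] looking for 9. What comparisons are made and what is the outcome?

Binary search for 9 in [3, 6, 7, 8, 9, 15, 17, 18, 21, 24, 25, 26, 32, 35, 56]:

lo=0, hi=14, mid=7, arr[mid]=18 -> 18 > 9, search left half
lo=0, hi=6, mid=3, arr[mid]=8 -> 8 < 9, search right half
lo=4, hi=6, mid=5, arr[mid]=15 -> 15 > 9, search left half
lo=4, hi=4, mid=4, arr[mid]=9 -> Found target at index 4!

Binary search finds 9 at index 4 after 4 comparisons. The search repeatedly halves the search space by comparing with the middle element.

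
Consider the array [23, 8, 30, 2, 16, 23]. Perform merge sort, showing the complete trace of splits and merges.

Merge sort trace:

Split: [23, 8, 30, 2, 16, 23] -> [23, 8, 30] and [2, 16, 23]
  Split: [23, 8, 30] -> [23] and [8, 30]
    Split: [8, 30] -> [8] and [30]
    Merge: [8] + [30] -> [8, 30]
  Merge: [23] + [8, 30] -> [8, 23, 30]
  Split: [2, 16, 23] -> [2] and [16, 23]
    Split: [16, 23] -> [16] and [23]
    Merge: [16] + [23] -> [16, 23]
  Merge: [2] + [16, 23] -> [2, 16, 23]
Merge: [8, 23, 30] + [2, 16, 23] -> [2, 8, 16, 23, 23, 30]

Final sorted array: [2, 8, 16, 23, 23, 30]

The merge sort proceeds by recursively splitting the array and merging sorted halves.
After all merges, the sorted array is [2, 8, 16, 23, 23, 30].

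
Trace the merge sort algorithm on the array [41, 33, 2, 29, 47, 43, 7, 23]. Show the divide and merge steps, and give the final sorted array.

Merge sort trace:

Split: [41, 33, 2, 29, 47, 43, 7, 23] -> [41, 33, 2, 29] and [47, 43, 7, 23]
  Split: [41, 33, 2, 29] -> [41, 33] and [2, 29]
    Split: [41, 33] -> [41] and [33]
    Merge: [41] + [33] -> [33, 41]
    Split: [2, 29] -> [2] and [29]
    Merge: [2] + [29] -> [2, 29]
  Merge: [33, 41] + [2, 29] -> [2, 29, 33, 41]
  Split: [47, 43, 7, 23] -> [47, 43] and [7, 23]
    Split: [47, 43] -> [47] and [43]
    Merge: [47] + [43] -> [43, 47]
    Split: [7, 23] -> [7] and [23]
    Merge: [7] + [23] -> [7, 23]
  Merge: [43, 47] + [7, 23] -> [7, 23, 43, 47]
Merge: [2, 29, 33, 41] + [7, 23, 43, 47] -> [2, 7, 23, 29, 33, 41, 43, 47]

Final sorted array: [2, 7, 23, 29, 33, 41, 43, 47]

The merge sort proceeds by recursively splitting the array and merging sorted halves.
After all merges, the sorted array is [2, 7, 23, 29, 33, 41, 43, 47].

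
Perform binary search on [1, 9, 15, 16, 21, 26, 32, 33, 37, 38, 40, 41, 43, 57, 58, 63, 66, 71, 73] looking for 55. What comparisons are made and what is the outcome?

Binary search for 55 in [1, 9, 15, 16, 21, 26, 32, 33, 37, 38, 40, 41, 43, 57, 58, 63, 66, 71, 73]:

lo=0, hi=18, mid=9, arr[mid]=38 -> 38 < 55, search right half
lo=10, hi=18, mid=14, arr[mid]=58 -> 58 > 55, search left half
lo=10, hi=13, mid=11, arr[mid]=41 -> 41 < 55, search right half
lo=12, hi=13, mid=12, arr[mid]=43 -> 43 < 55, search right half
lo=13, hi=13, mid=13, arr[mid]=57 -> 57 > 55, search left half
lo=13 > hi=12, target 55 not found

Binary search determines that 55 is not in the array after 5 comparisons. The search space was exhausted without finding the target.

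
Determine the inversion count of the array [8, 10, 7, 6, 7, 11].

Finding inversions in [8, 10, 7, 6, 7, 11]:

(0, 2): arr[0]=8 > arr[2]=7
(0, 3): arr[0]=8 > arr[3]=6
(0, 4): arr[0]=8 > arr[4]=7
(1, 2): arr[1]=10 > arr[2]=7
(1, 3): arr[1]=10 > arr[3]=6
(1, 4): arr[1]=10 > arr[4]=7
(2, 3): arr[2]=7 > arr[3]=6

Total inversions: 7

The array has 7 inversion(s): (0,2), (0,3), (0,4), (1,2), (1,3), (1,4), (2,3). Each pair (i,j) satisfies i < j and arr[i] > arr[j].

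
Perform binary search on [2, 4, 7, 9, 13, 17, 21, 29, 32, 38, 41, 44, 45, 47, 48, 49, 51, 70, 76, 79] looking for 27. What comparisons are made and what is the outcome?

Binary search for 27 in [2, 4, 7, 9, 13, 17, 21, 29, 32, 38, 41, 44, 45, 47, 48, 49, 51, 70, 76, 79]:

lo=0, hi=19, mid=9, arr[mid]=38 -> 38 > 27, search left half
lo=0, hi=8, mid=4, arr[mid]=13 -> 13 < 27, search right half
lo=5, hi=8, mid=6, arr[mid]=21 -> 21 < 27, search right half
lo=7, hi=8, mid=7, arr[mid]=29 -> 29 > 27, search left half
lo=7 > hi=6, target 27 not found

Binary search determines that 27 is not in the array after 4 comparisons. The search space was exhausted without finding the target.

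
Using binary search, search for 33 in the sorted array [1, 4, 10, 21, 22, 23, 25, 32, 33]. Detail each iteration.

Binary search for 33 in [1, 4, 10, 21, 22, 23, 25, 32, 33]:

lo=0, hi=8, mid=4, arr[mid]=22 -> 22 < 33, search right half
lo=5, hi=8, mid=6, arr[mid]=25 -> 25 < 33, search right half
lo=7, hi=8, mid=7, arr[mid]=32 -> 32 < 33, search right half
lo=8, hi=8, mid=8, arr[mid]=33 -> Found target at index 8!

Binary search finds 33 at index 8 after 4 comparisons. The search repeatedly halves the search space by comparing with the middle element.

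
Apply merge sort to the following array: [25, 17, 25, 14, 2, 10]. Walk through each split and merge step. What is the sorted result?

Merge sort trace:

Split: [25, 17, 25, 14, 2, 10] -> [25, 17, 25] and [14, 2, 10]
  Split: [25, 17, 25] -> [25] and [17, 25]
    Split: [17, 25] -> [17] and [25]
    Merge: [17] + [25] -> [17, 25]
  Merge: [25] + [17, 25] -> [17, 25, 25]
  Split: [14, 2, 10] -> [14] and [2, 10]
    Split: [2, 10] -> [2] and [10]
    Merge: [2] + [10] -> [2, 10]
  Merge: [14] + [2, 10] -> [2, 10, 14]
Merge: [17, 25, 25] + [2, 10, 14] -> [2, 10, 14, 17, 25, 25]

Final sorted array: [2, 10, 14, 17, 25, 25]

The merge sort proceeds by recursively splitting the array and merging sorted halves.
After all merges, the sorted array is [2, 10, 14, 17, 25, 25].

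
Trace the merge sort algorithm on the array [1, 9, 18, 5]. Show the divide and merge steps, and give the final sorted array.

Merge sort trace:

Split: [1, 9, 18, 5] -> [1, 9] and [18, 5]
  Split: [1, 9] -> [1] and [9]
  Merge: [1] + [9] -> [1, 9]
  Split: [18, 5] -> [18] and [5]
  Merge: [18] + [5] -> [5, 18]
Merge: [1, 9] + [5, 18] -> [1, 5, 9, 18]

Final sorted array: [1, 5, 9, 18]

The merge sort proceeds by recursively splitting the array and merging sorted halves.
After all merges, the sorted array is [1, 5, 9, 18].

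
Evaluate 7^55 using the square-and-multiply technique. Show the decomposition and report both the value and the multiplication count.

Computing 7^55 by squaring (build up from 7^1; each line after the first costs one multiplication):

7^1 = 7
7^2 = (7^1)^2 = 7^2 = 49
7^3 = 7 * 7^2 = 7 * 49 = 343
7^6 = (7^3)^2 = 343^2 = 117649
7^12 = (7^6)^2 = 117649^2 = 13841287201
7^13 = 7 * 7^12 = 7 * 13841287201 = 96889010407
7^26 = (7^13)^2 = 96889010407^2 = 9387480337647754305649
7^27 = 7 * 7^26 = 7 * 9387480337647754305649 = 65712362363534280139543
7^54 = (7^27)^2 = 65712362363534280139543^2 = 4318114567396436564035293097707728087552248849
7^55 = 7 * 7^54 = 7 * 4318114567396436564035293097707728087552248849 = 30226801971775055948247051683954096612865741943

Result: 30226801971775055948247051683954096612865741943
Multiplications needed: 9 (9 lines after 7^1)

7^55 = 30226801971775055948247051683954096612865741943. Using exponentiation by squaring, this requires 9 multiplications. The key idea: if the exponent is even, square the half-power; if odd, multiply by the base once.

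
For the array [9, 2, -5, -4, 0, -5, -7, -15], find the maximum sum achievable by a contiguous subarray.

Using Kadane's algorithm on [9, 2, -5, -4, 0, -5, -7, -15]:

Scanning through the array:
Position 1 (value 2): max_ending_here = 11, max_so_far = 11
Position 2 (value -5): max_ending_here = 6, max_so_far = 11
Position 3 (value -4): max_ending_here = 2, max_so_far = 11
Position 4 (value 0): max_ending_here = 2, max_so_far = 11
Position 5 (value -5): max_ending_here = -3, max_so_far = 11
Position 6 (value -7): max_ending_here = -7, max_so_far = 11
Position 7 (value -15): max_ending_here = -15, max_so_far = 11

Maximum subarray: [9, 2]
Maximum sum: 11

The maximum subarray is [9, 2] with sum 11. This subarray runs from index 0 to index 1.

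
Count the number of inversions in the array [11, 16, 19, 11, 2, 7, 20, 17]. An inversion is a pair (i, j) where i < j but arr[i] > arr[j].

Finding inversions in [11, 16, 19, 11, 2, 7, 20, 17]:

(0, 4): arr[0]=11 > arr[4]=2
(0, 5): arr[0]=11 > arr[5]=7
(1, 3): arr[1]=16 > arr[3]=11
(1, 4): arr[1]=16 > arr[4]=2
(1, 5): arr[1]=16 > arr[5]=7
(2, 3): arr[2]=19 > arr[3]=11
(2, 4): arr[2]=19 > arr[4]=2
(2, 5): arr[2]=19 > arr[5]=7
(2, 7): arr[2]=19 > arr[7]=17
(3, 4): arr[3]=11 > arr[4]=2
(3, 5): arr[3]=11 > arr[5]=7
(6, 7): arr[6]=20 > arr[7]=17

Total inversions: 12

The array has 12 inversion(s): (0,4), (0,5), (1,3), (1,4), (1,5), (2,3), (2,4), (2,5), (2,7), (3,4), (3,5), (6,7). Each pair (i,j) satisfies i < j and arr[i] > arr[j].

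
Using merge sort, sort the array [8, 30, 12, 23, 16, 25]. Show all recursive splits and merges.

Merge sort trace:

Split: [8, 30, 12, 23, 16, 25] -> [8, 30, 12] and [23, 16, 25]
  Split: [8, 30, 12] -> [8] and [30, 12]
    Split: [30, 12] -> [30] and [12]
    Merge: [30] + [12] -> [12, 30]
  Merge: [8] + [12, 30] -> [8, 12, 30]
  Split: [23, 16, 25] -> [23] and [16, 25]
    Split: [16, 25] -> [16] and [25]
    Merge: [16] + [25] -> [16, 25]
  Merge: [23] + [16, 25] -> [16, 23, 25]
Merge: [8, 12, 30] + [16, 23, 25] -> [8, 12, 16, 23, 25, 30]

Final sorted array: [8, 12, 16, 23, 25, 30]

The merge sort proceeds by recursively splitting the array and merging sorted halves.
After all merges, the sorted array is [8, 12, 16, 23, 25, 30].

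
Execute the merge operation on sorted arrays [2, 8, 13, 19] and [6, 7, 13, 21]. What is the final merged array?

Merging process:

Compare 2 vs 6: take 2 from left. Merged: [2]
Compare 8 vs 6: take 6 from right. Merged: [2, 6]
Compare 8 vs 7: take 7 from right. Merged: [2, 6, 7]
Compare 8 vs 13: take 8 from left. Merged: [2, 6, 7, 8]
Compare 13 vs 13: take 13 from left. Merged: [2, 6, 7, 8, 13]
Compare 19 vs 13: take 13 from right. Merged: [2, 6, 7, 8, 13, 13]
Compare 19 vs 21: take 19 from left. Merged: [2, 6, 7, 8, 13, 13, 19]
Append remaining from right: [21]. Merged: [2, 6, 7, 8, 13, 13, 19, 21]

Final merged array: [2, 6, 7, 8, 13, 13, 19, 21]
Total comparisons: 7

The merged array is [2, 6, 7, 8, 13, 13, 19, 21], requiring 7 comparisons. The merge step runs in O(n) time where n is the total number of elements.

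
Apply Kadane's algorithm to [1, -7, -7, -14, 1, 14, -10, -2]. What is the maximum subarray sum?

Using Kadane's algorithm on [1, -7, -7, -14, 1, 14, -10, -2]:

Scanning through the array:
Position 1 (value -7): max_ending_here = -6, max_so_far = 1
Position 2 (value -7): max_ending_here = -7, max_so_far = 1
Position 3 (value -14): max_ending_here = -14, max_so_far = 1
Position 4 (value 1): max_ending_here = 1, max_so_far = 1
Position 5 (value 14): max_ending_here = 15, max_so_far = 15
Position 6 (value -10): max_ending_here = 5, max_so_far = 15
Position 7 (value -2): max_ending_here = 3, max_so_far = 15

Maximum subarray: [1, 14]
Maximum sum: 15

The maximum subarray is [1, 14] with sum 15. This subarray runs from index 4 to index 5.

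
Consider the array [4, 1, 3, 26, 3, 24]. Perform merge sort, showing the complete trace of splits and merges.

Merge sort trace:

Split: [4, 1, 3, 26, 3, 24] -> [4, 1, 3] and [26, 3, 24]
  Split: [4, 1, 3] -> [4] and [1, 3]
    Split: [1, 3] -> [1] and [3]
    Merge: [1] + [3] -> [1, 3]
  Merge: [4] + [1, 3] -> [1, 3, 4]
  Split: [26, 3, 24] -> [26] and [3, 24]
    Split: [3, 24] -> [3] and [24]
    Merge: [3] + [24] -> [3, 24]
  Merge: [26] + [3, 24] -> [3, 24, 26]
Merge: [1, 3, 4] + [3, 24, 26] -> [1, 3, 3, 4, 24, 26]

Final sorted array: [1, 3, 3, 4, 24, 26]

The merge sort proceeds by recursively splitting the array and merging sorted halves.
After all merges, the sorted array is [1, 3, 3, 4, 24, 26].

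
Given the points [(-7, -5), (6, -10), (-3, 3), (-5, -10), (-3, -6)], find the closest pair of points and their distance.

Computing all pairwise distances among 5 points:

d((-7, -5), (6, -10)) = 13.9284
d((-7, -5), (-3, 3)) = 8.9443
d((-7, -5), (-5, -10)) = 5.3852
d((-7, -5), (-3, -6)) = 4.1231 <-- minimum
d((6, -10), (-3, 3)) = 15.8114
d((6, -10), (-5, -10)) = 11.0
d((6, -10), (-3, -6)) = 9.8489
d((-3, 3), (-5, -10)) = 13.1529
d((-3, 3), (-3, -6)) = 9.0
d((-5, -10), (-3, -6)) = 4.4721

Closest pair: (-7, -5) and (-3, -6) with distance 4.1231

The closest pair is (-7, -5) and (-3, -6) with Euclidean distance 4.1231. For 5 points, brute-force pairwise comparison is shown above. For large n, the divide-and-conquer algorithm (sort by x, recurse on halves, check the dividing strip) achieves O(n log n).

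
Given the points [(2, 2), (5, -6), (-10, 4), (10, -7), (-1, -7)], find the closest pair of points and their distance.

Computing all pairwise distances among 5 points:

d((2, 2), (5, -6)) = 8.544
d((2, 2), (-10, 4)) = 12.1655
d((2, 2), (10, -7)) = 12.0416
d((2, 2), (-1, -7)) = 9.4868
d((5, -6), (-10, 4)) = 18.0278
d((5, -6), (10, -7)) = 5.099 <-- minimum
d((5, -6), (-1, -7)) = 6.0828
d((-10, 4), (10, -7)) = 22.8254
d((-10, 4), (-1, -7)) = 14.2127
d((10, -7), (-1, -7)) = 11.0

Closest pair: (5, -6) and (10, -7) with distance 5.099

The closest pair is (5, -6) and (10, -7) with Euclidean distance 5.099. For 5 points, brute-force pairwise comparison is shown above. For large n, the divide-and-conquer algorithm (sort by x, recurse on halves, check the dividing strip) achieves O(n log n).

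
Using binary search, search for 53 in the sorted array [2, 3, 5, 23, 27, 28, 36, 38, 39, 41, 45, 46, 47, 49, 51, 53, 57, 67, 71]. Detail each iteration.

Binary search for 53 in [2, 3, 5, 23, 27, 28, 36, 38, 39, 41, 45, 46, 47, 49, 51, 53, 57, 67, 71]:

lo=0, hi=18, mid=9, arr[mid]=41 -> 41 < 53, search right half
lo=10, hi=18, mid=14, arr[mid]=51 -> 51 < 53, search right half
lo=15, hi=18, mid=16, arr[mid]=57 -> 57 > 53, search left half
lo=15, hi=15, mid=15, arr[mid]=53 -> Found target at index 15!

Binary search finds 53 at index 15 after 4 comparisons. The search repeatedly halves the search space by comparing with the middle element.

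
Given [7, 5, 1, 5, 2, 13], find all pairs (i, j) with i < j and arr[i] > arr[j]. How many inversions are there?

Finding inversions in [7, 5, 1, 5, 2, 13]:

(0, 1): arr[0]=7 > arr[1]=5
(0, 2): arr[0]=7 > arr[2]=1
(0, 3): arr[0]=7 > arr[3]=5
(0, 4): arr[0]=7 > arr[4]=2
(1, 2): arr[1]=5 > arr[2]=1
(1, 4): arr[1]=5 > arr[4]=2
(3, 4): arr[3]=5 > arr[4]=2

Total inversions: 7

The array has 7 inversion(s): (0,1), (0,2), (0,3), (0,4), (1,2), (1,4), (3,4). Each pair (i,j) satisfies i < j and arr[i] > arr[j].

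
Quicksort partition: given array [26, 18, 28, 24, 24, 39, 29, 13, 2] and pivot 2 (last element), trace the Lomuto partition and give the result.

Lomuto partition with pivot = 2:

Initial array: [26, 18, 28, 24, 24, 39, 29, 13, 2]

arr[0]=26 > 2: no swap
arr[1]=18 > 2: no swap
arr[2]=28 > 2: no swap
arr[3]=24 > 2: no swap
arr[4]=24 > 2: no swap
arr[5]=39 > 2: no swap
arr[6]=29 > 2: no swap
arr[7]=13 > 2: no swap

Place pivot at position 0: [2, 18, 28, 24, 24, 39, 29, 13, 26]
Pivot position: 0

After partitioning with pivot 2, the array becomes [2, 18, 28, 24, 24, 39, 29, 13, 26]. The pivot is placed at index 0. All elements to the left of the pivot are <= 2, and all elements to the right are > 2.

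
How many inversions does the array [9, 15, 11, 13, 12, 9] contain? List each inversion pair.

Finding inversions in [9, 15, 11, 13, 12, 9]:

(1, 2): arr[1]=15 > arr[2]=11
(1, 3): arr[1]=15 > arr[3]=13
(1, 4): arr[1]=15 > arr[4]=12
(1, 5): arr[1]=15 > arr[5]=9
(2, 5): arr[2]=11 > arr[5]=9
(3, 4): arr[3]=13 > arr[4]=12
(3, 5): arr[3]=13 > arr[5]=9
(4, 5): arr[4]=12 > arr[5]=9

Total inversions: 8

The array has 8 inversion(s): (1,2), (1,3), (1,4), (1,5), (2,5), (3,4), (3,5), (4,5). Each pair (i,j) satisfies i < j and arr[i] > arr[j].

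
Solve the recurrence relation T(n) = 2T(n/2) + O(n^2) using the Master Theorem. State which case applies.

Master Theorem for T(n) = 2T(n/2) + O(n^2):

a = 2, b = 2, c = 2
log_b(a) = log_2(2) = 1.0000

Case 3: c = 2 > log_2(2) = 1.0000
T(n) = O(n^2) = O(n^2)

For T(n) = 2T(n/2) + O(n^2): log_2(2) = 1.0000. This is Case 3 of the Master Theorem (c > log_b(a), work dominated by root), giving O(n^2).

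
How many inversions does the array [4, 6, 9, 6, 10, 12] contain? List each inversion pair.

Finding inversions in [4, 6, 9, 6, 10, 12]:

(2, 3): arr[2]=9 > arr[3]=6

Total inversions: 1

The array has 1 inversion(s): (2,3). Each pair (i,j) satisfies i < j and arr[i] > arr[j].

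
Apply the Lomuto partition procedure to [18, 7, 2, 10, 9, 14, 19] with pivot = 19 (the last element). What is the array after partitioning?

Lomuto partition with pivot = 19:

Initial array: [18, 7, 2, 10, 9, 14, 19]

arr[0]=18 <= 19: swap with position 0, array becomes [18, 7, 2, 10, 9, 14, 19]
arr[1]=7 <= 19: swap with position 1, array becomes [18, 7, 2, 10, 9, 14, 19]
arr[2]=2 <= 19: swap with position 2, array becomes [18, 7, 2, 10, 9, 14, 19]
arr[3]=10 <= 19: swap with position 3, array becomes [18, 7, 2, 10, 9, 14, 19]
arr[4]=9 <= 19: swap with position 4, array becomes [18, 7, 2, 10, 9, 14, 19]
arr[5]=14 <= 19: swap with position 5, array becomes [18, 7, 2, 10, 9, 14, 19]

Place pivot at position 6: [18, 7, 2, 10, 9, 14, 19]
Pivot position: 6

After partitioning with pivot 19, the array becomes [18, 7, 2, 10, 9, 14, 19]. The pivot is placed at index 6. All elements to the left of the pivot are <= 19, and all elements to the right are > 19.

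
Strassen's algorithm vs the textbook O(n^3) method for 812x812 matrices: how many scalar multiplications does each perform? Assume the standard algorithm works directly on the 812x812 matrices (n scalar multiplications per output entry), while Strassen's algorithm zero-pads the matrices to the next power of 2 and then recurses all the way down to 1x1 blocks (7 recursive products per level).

Matrix multiplication for 812x812 matrices:

Strassen's algorithm requires power-of-2 dimensions. Pad 812x812 to 1024x1024 (next power of 2).

Standard algorithm: 812^3 = 535387328 multiplications
Strassen's algorithm: 7^(log2(1024)) = 7^10 = 282475249 multiplications
Savings: 535387328 - 282475249 = 252912079 multiplications

Standard: 535387328 multiplications (812^3). Strassen: 282475249 multiplications (7^10, after padding to 1024x1024). Strassen reduces 8 recursive multiplications to 7 at each level.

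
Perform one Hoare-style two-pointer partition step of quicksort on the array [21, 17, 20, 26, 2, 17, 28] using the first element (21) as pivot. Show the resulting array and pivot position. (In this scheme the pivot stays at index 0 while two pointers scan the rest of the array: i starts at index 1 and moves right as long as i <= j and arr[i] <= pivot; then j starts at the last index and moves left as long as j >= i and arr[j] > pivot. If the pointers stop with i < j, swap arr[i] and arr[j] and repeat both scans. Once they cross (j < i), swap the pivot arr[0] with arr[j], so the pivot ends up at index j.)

Hoare-style two-pointer partition with pivot = 21:

Initial array: [21, 17, 20, 26, 2, 17, 28]

Pointers start at i = 1, j = 6.
i stops at index 3 (arr[3]=26 > 21), j stops at index 5 (arr[5]=17 <= 21): swap arr[3] and arr[5], array becomes [21, 17, 20, 17, 2, 26, 28]
i ends at 5, j ends at 4: the pointers have crossed (j < i), so scanning stops.

Swap pivot arr[0] with arr[4] to place pivot at position 4: [2, 17, 20, 17, 21, 26, 28]
Pivot position: 4

After partitioning with pivot 21, the array becomes [2, 17, 20, 17, 21, 26, 28]. The pivot is placed at index 4. All elements to the left of the pivot are <= 21, and all elements to the right are > 21.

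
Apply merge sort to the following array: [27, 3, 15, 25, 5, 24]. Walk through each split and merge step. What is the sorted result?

Merge sort trace:

Split: [27, 3, 15, 25, 5, 24] -> [27, 3, 15] and [25, 5, 24]
  Split: [27, 3, 15] -> [27] and [3, 15]
    Split: [3, 15] -> [3] and [15]
    Merge: [3] + [15] -> [3, 15]
  Merge: [27] + [3, 15] -> [3, 15, 27]
  Split: [25, 5, 24] -> [25] and [5, 24]
    Split: [5, 24] -> [5] and [24]
    Merge: [5] + [24] -> [5, 24]
  Merge: [25] + [5, 24] -> [5, 24, 25]
Merge: [3, 15, 27] + [5, 24, 25] -> [3, 5, 15, 24, 25, 27]

Final sorted array: [3, 5, 15, 24, 25, 27]

The merge sort proceeds by recursively splitting the array and merging sorted halves.
After all merges, the sorted array is [3, 5, 15, 24, 25, 27].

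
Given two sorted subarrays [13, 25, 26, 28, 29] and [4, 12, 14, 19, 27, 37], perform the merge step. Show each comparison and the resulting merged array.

Merging process:

Compare 13 vs 4: take 4 from right. Merged: [4]
Compare 13 vs 12: take 12 from right. Merged: [4, 12]
Compare 13 vs 14: take 13 from left. Merged: [4, 12, 13]
Compare 25 vs 14: take 14 from right. Merged: [4, 12, 13, 14]
Compare 25 vs 19: take 19 from right. Merged: [4, 12, 13, 14, 19]
Compare 25 vs 27: take 25 from left. Merged: [4, 12, 13, 14, 19, 25]
Compare 26 vs 27: take 26 from left. Merged: [4, 12, 13, 14, 19, 25, 26]
Compare 28 vs 27: take 27 from right. Merged: [4, 12, 13, 14, 19, 25, 26, 27]
Compare 28 vs 37: take 28 from left. Merged: [4, 12, 13, 14, 19, 25, 26, 27, 28]
Compare 29 vs 37: take 29 from left. Merged: [4, 12, 13, 14, 19, 25, 26, 27, 28, 29]
Append remaining from right: [37]. Merged: [4, 12, 13, 14, 19, 25, 26, 27, 28, 29, 37]

Final merged array: [4, 12, 13, 14, 19, 25, 26, 27, 28, 29, 37]
Total comparisons: 10

The merged array is [4, 12, 13, 14, 19, 25, 26, 27, 28, 29, 37], requiring 10 comparisons. The merge step runs in O(n) time where n is the total number of elements.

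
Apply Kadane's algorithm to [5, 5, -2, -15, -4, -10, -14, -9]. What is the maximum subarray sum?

Using Kadane's algorithm on [5, 5, -2, -15, -4, -10, -14, -9]:

Scanning through the array:
Position 1 (value 5): max_ending_here = 10, max_so_far = 10
Position 2 (value -2): max_ending_here = 8, max_so_far = 10
Position 3 (value -15): max_ending_here = -7, max_so_far = 10
Position 4 (value -4): max_ending_here = -4, max_so_far = 10
Position 5 (value -10): max_ending_here = -10, max_so_far = 10
Position 6 (value -14): max_ending_here = -14, max_so_far = 10
Position 7 (value -9): max_ending_here = -9, max_so_far = 10

Maximum subarray: [5, 5]
Maximum sum: 10

The maximum subarray is [5, 5] with sum 10. This subarray runs from index 0 to index 1.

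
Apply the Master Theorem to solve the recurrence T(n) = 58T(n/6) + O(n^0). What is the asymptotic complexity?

Master Theorem for T(n) = 58T(n/6) + O(n^0):

a = 58, b = 6, c = 0
log_b(a) = log_6(58) = 2.2662

Case 1: c = 0 < log_6(58) = 2.2662
T(n) = O(n^(log_6 58))

For T(n) = 58T(n/6) + O(n^0): log_6(58) = 2.2662. This is Case 1 of the Master Theorem (c < log_b(a), work dominated by leaves), giving O(n^(log_6 58)).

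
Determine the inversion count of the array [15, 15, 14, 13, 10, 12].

Finding inversions in [15, 15, 14, 13, 10, 12]:

(0, 2): arr[0]=15 > arr[2]=14
(0, 3): arr[0]=15 > arr[3]=13
(0, 4): arr[0]=15 > arr[4]=10
(0, 5): arr[0]=15 > arr[5]=12
(1, 2): arr[1]=15 > arr[2]=14
(1, 3): arr[1]=15 > arr[3]=13
(1, 4): arr[1]=15 > arr[4]=10
(1, 5): arr[1]=15 > arr[5]=12
(2, 3): arr[2]=14 > arr[3]=13
(2, 4): arr[2]=14 > arr[4]=10
(2, 5): arr[2]=14 > arr[5]=12
(3, 4): arr[3]=13 > arr[4]=10
(3, 5): arr[3]=13 > arr[5]=12

Total inversions: 13

The array has 13 inversion(s): (0,2), (0,3), (0,4), (0,5), (1,2), (1,3), (1,4), (1,5), (2,3), (2,4), (2,5), (3,4), (3,5). Each pair (i,j) satisfies i < j and arr[i] > arr[j].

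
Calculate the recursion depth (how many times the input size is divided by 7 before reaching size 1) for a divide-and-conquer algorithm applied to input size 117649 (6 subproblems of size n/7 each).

For divide and conquer with division factor 7:

Problem sizes at each level:
Level 0: 117649
Level 1: 16807
Level 2: 2401
Level 3: 343
Level 4: 49
Level 5: 7
Level 6: 1

The root is level 0 and the size-1 base case is level 6 (the tree spans levels 0 through 6, i.e. 7 levels counting the root), so the depth is the number of divisions: log_7(117649) = 6

The recursion tree depth is log_7(117649) = 6. At each level, the problem size is divided by 7, so it takes 6 divisions to reduce to a base case of size 1. The algorithm makes 6 recursive calls at each level.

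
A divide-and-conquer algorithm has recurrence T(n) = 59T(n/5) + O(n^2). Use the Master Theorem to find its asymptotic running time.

Master Theorem for T(n) = 59T(n/5) + O(n^2):

a = 59, b = 5, c = 2
log_b(a) = log_5(59) = 2.5335

Case 1: c = 2 < log_5(59) = 2.5335
T(n) = O(n^(log_5 59))

For T(n) = 59T(n/5) + O(n^2): log_5(59) = 2.5335. This is Case 1 of the Master Theorem (c < log_b(a), work dominated by leaves), giving O(n^(log_5 59)).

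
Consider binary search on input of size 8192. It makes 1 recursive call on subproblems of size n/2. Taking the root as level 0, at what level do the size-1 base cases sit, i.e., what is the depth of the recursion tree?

For divide and conquer with division factor 2:

Problem sizes at each level:
Level 0: 8192
Level 1: 4096
Level 2: 2048
Level 3: 1024
Level 4: 512
Level 5: 256
Level 6: 128
Level 7: 64
Level 8: 32
Level 9: 16
Level 10: 8
Level 11: 4
Level 12: 2
Level 13: 1

The root is level 0 and the size-1 base case is level 13 (the tree spans levels 0 through 13, i.e. 14 levels counting the root), so the depth is the number of divisions: log_2(8192) = 13

The recursion tree depth is log_2(8192) = 13. At each level, the problem size is divided by 2, so it takes 13 divisions to reduce to a base case of size 1. The algorithm makes 1 recursive call at each level.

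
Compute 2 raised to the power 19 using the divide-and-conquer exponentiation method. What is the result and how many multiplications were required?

Computing 2^19 by squaring (build up from 2^1; each line after the first costs one multiplication):

2^1 = 2
2^2 = (2^1)^2 = 2^2 = 4
2^4 = (2^2)^2 = 4^2 = 16
2^8 = (2^4)^2 = 16^2 = 256
2^9 = 2 * 2^8 = 2 * 256 = 512
2^18 = (2^9)^2 = 512^2 = 262144
2^19 = 2 * 2^18 = 2 * 262144 = 524288

Result: 524288
Multiplications needed: 6 (6 lines after 2^1)

2^19 = 524288. Using exponentiation by squaring, this requires 6 multiplications. The key idea: if the exponent is even, square the half-power; if odd, multiply by the base once.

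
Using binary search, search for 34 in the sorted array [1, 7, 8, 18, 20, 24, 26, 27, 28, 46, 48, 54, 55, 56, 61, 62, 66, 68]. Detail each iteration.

Binary search for 34 in [1, 7, 8, 18, 20, 24, 26, 27, 28, 46, 48, 54, 55, 56, 61, 62, 66, 68]:

lo=0, hi=17, mid=8, arr[mid]=28 -> 28 < 34, search right half
lo=9, hi=17, mid=13, arr[mid]=56 -> 56 > 34, search left half
lo=9, hi=12, mid=10, arr[mid]=48 -> 48 > 34, search left half
lo=9, hi=9, mid=9, arr[mid]=46 -> 46 > 34, search left half
lo=9 > hi=8, target 34 not found

Binary search determines that 34 is not in the array after 4 comparisons. The search space was exhausted without finding the target.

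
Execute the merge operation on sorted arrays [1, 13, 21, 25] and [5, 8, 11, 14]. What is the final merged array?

Merging process:

Compare 1 vs 5: take 1 from left. Merged: [1]
Compare 13 vs 5: take 5 from right. Merged: [1, 5]
Compare 13 vs 8: take 8 from right. Merged: [1, 5, 8]
Compare 13 vs 11: take 11 from right. Merged: [1, 5, 8, 11]
Compare 13 vs 14: take 13 from left. Merged: [1, 5, 8, 11, 13]
Compare 21 vs 14: take 14 from right. Merged: [1, 5, 8, 11, 13, 14]
Append remaining from left: [21, 25]. Merged: [1, 5, 8, 11, 13, 14, 21, 25]

Final merged array: [1, 5, 8, 11, 13, 14, 21, 25]
Total comparisons: 6

The merged array is [1, 5, 8, 11, 13, 14, 21, 25], requiring 6 comparisons. The merge step runs in O(n) time where n is the total number of elements.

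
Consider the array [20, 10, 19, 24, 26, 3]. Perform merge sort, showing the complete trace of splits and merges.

Merge sort trace:

Split: [20, 10, 19, 24, 26, 3] -> [20, 10, 19] and [24, 26, 3]
  Split: [20, 10, 19] -> [20] and [10, 19]
    Split: [10, 19] -> [10] and [19]
    Merge: [10] + [19] -> [10, 19]
  Merge: [20] + [10, 19] -> [10, 19, 20]
  Split: [24, 26, 3] -> [24] and [26, 3]
    Split: [26, 3] -> [26] and [3]
    Merge: [26] + [3] -> [3, 26]
  Merge: [24] + [3, 26] -> [3, 24, 26]
Merge: [10, 19, 20] + [3, 24, 26] -> [3, 10, 19, 20, 24, 26]

Final sorted array: [3, 10, 19, 20, 24, 26]

The merge sort proceeds by recursively splitting the array and merging sorted halves.
After all merges, the sorted array is [3, 10, 19, 20, 24, 26].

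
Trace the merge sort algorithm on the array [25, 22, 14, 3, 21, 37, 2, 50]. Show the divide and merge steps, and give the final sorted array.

Merge sort trace:

Split: [25, 22, 14, 3, 21, 37, 2, 50] -> [25, 22, 14, 3] and [21, 37, 2, 50]
  Split: [25, 22, 14, 3] -> [25, 22] and [14, 3]
    Split: [25, 22] -> [25] and [22]
    Merge: [25] + [22] -> [22, 25]
    Split: [14, 3] -> [14] and [3]
    Merge: [14] + [3] -> [3, 14]
  Merge: [22, 25] + [3, 14] -> [3, 14, 22, 25]
  Split: [21, 37, 2, 50] -> [21, 37] and [2, 50]
    Split: [21, 37] -> [21] and [37]
    Merge: [21] + [37] -> [21, 37]
    Split: [2, 50] -> [2] and [50]
    Merge: [2] + [50] -> [2, 50]
  Merge: [21, 37] + [2, 50] -> [2, 21, 37, 50]
Merge: [3, 14, 22, 25] + [2, 21, 37, 50] -> [2, 3, 14, 21, 22, 25, 37, 50]

Final sorted array: [2, 3, 14, 21, 22, 25, 37, 50]

The merge sort proceeds by recursively splitting the array and merging sorted halves.
After all merges, the sorted array is [2, 3, 14, 21, 22, 25, 37, 50].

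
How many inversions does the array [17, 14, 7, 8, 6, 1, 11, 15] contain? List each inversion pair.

Finding inversions in [17, 14, 7, 8, 6, 1, 11, 15]:

(0, 1): arr[0]=17 > arr[1]=14
(0, 2): arr[0]=17 > arr[2]=7
(0, 3): arr[0]=17 > arr[3]=8
(0, 4): arr[0]=17 > arr[4]=6
(0, 5): arr[0]=17 > arr[5]=1
(0, 6): arr[0]=17 > arr[6]=11
(0, 7): arr[0]=17 > arr[7]=15
(1, 2): arr[1]=14 > arr[2]=7
(1, 3): arr[1]=14 > arr[3]=8
(1, 4): arr[1]=14 > arr[4]=6
(1, 5): arr[1]=14 > arr[5]=1
(1, 6): arr[1]=14 > arr[6]=11
(2, 4): arr[2]=7 > arr[4]=6
(2, 5): arr[2]=7 > arr[5]=1
(3, 4): arr[3]=8 > arr[4]=6
(3, 5): arr[3]=8 > arr[5]=1
(4, 5): arr[4]=6 > arr[5]=1

Total inversions: 17

The array has 17 inversion(s): (0,1), (0,2), (0,3), (0,4), (0,5), (0,6), (0,7), (1,2), (1,3), (1,4), (1,5), (1,6), (2,4), (2,5), (3,4), (3,5), (4,5). Each pair (i,j) satisfies i < j and arr[i] > arr[j].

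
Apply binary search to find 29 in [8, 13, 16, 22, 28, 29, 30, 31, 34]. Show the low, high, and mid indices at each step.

Binary search for 29 in [8, 13, 16, 22, 28, 29, 30, 31, 34]:

lo=0, hi=8, mid=4, arr[mid]=28 -> 28 < 29, search right half
lo=5, hi=8, mid=6, arr[mid]=30 -> 30 > 29, search left half
lo=5, hi=5, mid=5, arr[mid]=29 -> Found target at index 5!

Binary search finds 29 at index 5 after 3 comparisons. The search repeatedly halves the search space by comparing with the middle element.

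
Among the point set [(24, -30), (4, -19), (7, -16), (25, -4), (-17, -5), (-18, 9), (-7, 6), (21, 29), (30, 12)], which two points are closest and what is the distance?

Computing all pairwise distances among 9 points:

d((24, -30), (4, -19)) = 22.8254
d((24, -30), (7, -16)) = 22.0227
d((24, -30), (25, -4)) = 26.0192
d((24, -30), (-17, -5)) = 48.0208
d((24, -30), (-18, 9)) = 57.3149
d((24, -30), (-7, 6)) = 47.5079
d((24, -30), (21, 29)) = 59.0762
d((24, -30), (30, 12)) = 42.4264
d((4, -19), (7, -16)) = 4.2426 <-- minimum
d((4, -19), (25, -4)) = 25.807
d((4, -19), (-17, -5)) = 25.2389
d((4, -19), (-18, 9)) = 35.609
d((4, -19), (-7, 6)) = 27.313
d((4, -19), (21, 29)) = 50.9215
d((4, -19), (30, 12)) = 40.4599
d((7, -16), (25, -4)) = 21.6333
d((7, -16), (-17, -5)) = 26.4008
d((7, -16), (-18, 9)) = 35.3553
d((7, -16), (-7, 6)) = 26.0768
d((7, -16), (21, 29)) = 47.1275
d((7, -16), (30, 12)) = 36.2353
d((25, -4), (-17, -5)) = 42.0119
d((25, -4), (-18, 9)) = 44.9222
d((25, -4), (-7, 6)) = 33.5261
d((25, -4), (21, 29)) = 33.2415
d((25, -4), (30, 12)) = 16.7631
d((-17, -5), (-18, 9)) = 14.0357
d((-17, -5), (-7, 6)) = 14.8661
d((-17, -5), (21, 29)) = 50.9902
d((-17, -5), (30, 12)) = 49.98
d((-18, 9), (-7, 6)) = 11.4018
d((-18, 9), (21, 29)) = 43.8292
d((-18, 9), (30, 12)) = 48.0937
d((-7, 6), (21, 29)) = 36.2353
d((-7, 6), (30, 12)) = 37.4833
d((21, 29), (30, 12)) = 19.2354

Closest pair: (4, -19) and (7, -16) with distance 4.2426

The closest pair is (4, -19) and (7, -16) with Euclidean distance 4.2426. For 9 points, brute-force pairwise comparison is shown above. For large n, the divide-and-conquer algorithm (sort by x, recurse on halves, check the dividing strip) achieves O(n log n).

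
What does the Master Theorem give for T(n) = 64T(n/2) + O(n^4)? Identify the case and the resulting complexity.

Master Theorem for T(n) = 64T(n/2) + O(n^4):

a = 64, b = 2, c = 4
log_b(a) = log_2(64) = 6.0000

Case 1: c = 4 < log_2(64) = 6.0000
T(n) = O(n^(log_2 64)) = O(n^6)

For T(n) = 64T(n/2) + O(n^4): log_2(64) = 6.0000. This is Case 1 of the Master Theorem (c < log_b(a), work dominated by leaves), giving O(n^6).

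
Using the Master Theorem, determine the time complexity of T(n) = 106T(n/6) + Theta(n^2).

Master Theorem for T(n) = 106T(n/6) + O(n^2):

a = 106, b = 6, c = 2
log_b(a) = log_6(106) = 2.6027

Case 1: c = 2 < log_6(106) = 2.6027
T(n) = O(n^(log_6 106))

For T(n) = 106T(n/6) + O(n^2): log_6(106) = 2.6027. This is Case 1 of the Master Theorem (c < log_b(a), work dominated by leaves), giving O(n^(log_6 106)).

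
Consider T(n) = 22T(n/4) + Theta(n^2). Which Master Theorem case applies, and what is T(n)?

Master Theorem for T(n) = 22T(n/4) + O(n^2):

a = 22, b = 4, c = 2
log_b(a) = log_4(22) = 2.2297

Case 1: c = 2 < log_4(22) = 2.2297
T(n) = O(n^(log_4 22))

For T(n) = 22T(n/4) + O(n^2): log_4(22) = 2.2297. This is Case 1 of the Master Theorem (c < log_b(a), work dominated by leaves), giving O(n^(log_4 22)).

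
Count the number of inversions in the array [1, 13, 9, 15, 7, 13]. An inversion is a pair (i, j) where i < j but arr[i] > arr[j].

Finding inversions in [1, 13, 9, 15, 7, 13]:

(1, 2): arr[1]=13 > arr[2]=9
(1, 4): arr[1]=13 > arr[4]=7
(2, 4): arr[2]=9 > arr[4]=7
(3, 4): arr[3]=15 > arr[4]=7
(3, 5): arr[3]=15 > arr[5]=13

Total inversions: 5

The array has 5 inversion(s): (1,2), (1,4), (2,4), (3,4), (3,5). Each pair (i,j) satisfies i < j and arr[i] > arr[j].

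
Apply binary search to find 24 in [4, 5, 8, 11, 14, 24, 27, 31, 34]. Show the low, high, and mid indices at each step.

Binary search for 24 in [4, 5, 8, 11, 14, 24, 27, 31, 34]:

lo=0, hi=8, mid=4, arr[mid]=14 -> 14 < 24, search right half
lo=5, hi=8, mid=6, arr[mid]=27 -> 27 > 24, search left half
lo=5, hi=5, mid=5, arr[mid]=24 -> Found target at index 5!

Binary search finds 24 at index 5 after 3 comparisons. The search repeatedly halves the search space by comparing with the middle element.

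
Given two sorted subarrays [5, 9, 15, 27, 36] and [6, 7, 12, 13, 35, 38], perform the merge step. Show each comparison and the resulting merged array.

Merging process:

Compare 5 vs 6: take 5 from left. Merged: [5]
Compare 9 vs 6: take 6 from right. Merged: [5, 6]
Compare 9 vs 7: take 7 from right. Merged: [5, 6, 7]
Compare 9 vs 12: take 9 from left. Merged: [5, 6, 7, 9]
Compare 15 vs 12: take 12 from right. Merged: [5, 6, 7, 9, 12]
Compare 15 vs 13: take 13 from right. Merged: [5, 6, 7, 9, 12, 13]
Compare 15 vs 35: take 15 from left. Merged: [5, 6, 7, 9, 12, 13, 15]
Compare 27 vs 35: take 27 from left. Merged: [5, 6, 7, 9, 12, 13, 15, 27]
Compare 36 vs 35: take 35 from right. Merged: [5, 6, 7, 9, 12, 13, 15, 27, 35]
Compare 36 vs 38: take 36 from left. Merged: [5, 6, 7, 9, 12, 13, 15, 27, 35, 36]
Append remaining from right: [38]. Merged: [5, 6, 7, 9, 12, 13, 15, 27, 35, 36, 38]

Final merged array: [5, 6, 7, 9, 12, 13, 15, 27, 35, 36, 38]
Total comparisons: 10

The merged array is [5, 6, 7, 9, 12, 13, 15, 27, 35, 36, 38], requiring 10 comparisons. The merge step runs in O(n) time where n is the total number of elements.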